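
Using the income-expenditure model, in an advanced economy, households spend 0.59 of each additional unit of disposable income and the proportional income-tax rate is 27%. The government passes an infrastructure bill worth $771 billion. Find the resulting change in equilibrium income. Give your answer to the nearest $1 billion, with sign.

Spending multiplier = 1/(1 − c(1−t)) = 1/(1 − 0.59×0.73) = 1/0.5693 ≈ 1.757.
ΔY = k × ΔG = (+$771 billion) / 0.5693 ≈ +$1,354 billion.

+$1,354 billion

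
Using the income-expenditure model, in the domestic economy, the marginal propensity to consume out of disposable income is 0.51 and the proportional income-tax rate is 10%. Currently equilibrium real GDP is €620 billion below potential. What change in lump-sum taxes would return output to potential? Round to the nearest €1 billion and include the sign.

Spending multiplier = 1/(1 − c(1−t)) = 1/(1 − 0.51×0.9) = 1/0.541 ≈ 1.848.
Tax multiplier = −c·k = −0.51/0.541 ≈ −0.943. Need ΔY = +€620 billion, so ΔT = ΔY/(−c·k) = −(+€620 billion) × 0.541 / 0.51 ≈ −€658 billion.
The government should cut lump-sum taxes by €658 billion.

−€658 billion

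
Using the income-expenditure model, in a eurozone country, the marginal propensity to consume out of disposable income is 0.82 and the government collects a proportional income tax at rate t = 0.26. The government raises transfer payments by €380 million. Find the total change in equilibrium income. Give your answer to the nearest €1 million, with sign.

The transfer change shifts disposable income by +€380 million, so first-round consumption changes by c·ΔTR = 0.82 × (+€380 million) = +€311.6 million.
Expenditure multiplier = 1/(1 − c(1−t)) = 1/(1 − 0.82×0.74) = 1/0.3932 ≈ 2.543.
The transfer multiplier is c × k ≈ 2.085, so ΔY = k × (c·ΔTR) = (+€311.6 million) / 0.3932 ≈ +€792 million.

+€792 million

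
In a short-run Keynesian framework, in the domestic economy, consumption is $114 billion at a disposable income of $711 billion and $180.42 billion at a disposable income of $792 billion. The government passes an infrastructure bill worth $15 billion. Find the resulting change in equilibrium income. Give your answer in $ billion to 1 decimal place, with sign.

+$83.3 billion

MPC = ΔC/ΔYd = (180.42 − 114)/(792 − 711) = 66.42/81 = 0.82.
Government-spending multiplier = 1/(1 − MPC) = 1/(1 − 0.82) = 1/0.18 ≈ 5.556.
ΔY = k × ΔG = (+$15 billion) / 0.18 ≈ +$83.3 billion.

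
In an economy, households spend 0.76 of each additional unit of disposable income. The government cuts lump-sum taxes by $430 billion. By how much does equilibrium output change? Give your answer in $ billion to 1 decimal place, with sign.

+$1,361.7 billion

A lump-sum tax change of −$430 billion shifts disposable income by +$430 billion; first-round consumption changes by −c × ΔT = −0.76 × (−$430 billion) = +$326.8 billion.
Expenditure multiplier = 1/(1 − MPC) = 1/(1 − 0.76) = 1/0.24 ≈ 4.167.
The tax multiplier is −c × k ≈ −3.167, so ΔY = k × (−c·ΔT) = (+$326.8 billion) / 0.24 ≈ +$1,361.7 billion.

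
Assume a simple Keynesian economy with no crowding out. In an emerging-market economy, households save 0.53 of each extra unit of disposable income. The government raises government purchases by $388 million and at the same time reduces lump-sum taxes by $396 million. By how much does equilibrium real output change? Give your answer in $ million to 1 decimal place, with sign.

MPC = 1 − MPS = 1 − 0.53 = 0.47.
Expenditure multiplier = 1/(1 − MPC) = 1/(1 − 0.47) = 1/0.53 ≈ 1.887.
ΔG contributes k·ΔG = (+$388 million) / 0.53 ≈ +$732.1 million.
ΔT of −$396 million changes first-round spending by −c·ΔT = +$186.12 million, contributing k·(−c·ΔT) = (+$186.12 million) / 0.53 ≈ +$351.2 million.
Net ΔY = k(ΔG − c·ΔT) = (+$574.12 million) / 0.53 ≈ +$1,083.2 million.

+$1,083.2 million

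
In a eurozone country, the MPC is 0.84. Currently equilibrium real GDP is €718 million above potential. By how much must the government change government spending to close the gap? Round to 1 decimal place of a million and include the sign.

−€114.9 million

Spending multiplier = 1/(1 − MPC) = 1/(1 − 0.84) = 1/0.16 = 6.25.
Need ΔY = −€718 million, so ΔG = ΔY/k = (−€718 million) × 0.16 ≈ −€114.9 million.
The government should cut government spending by €114.9 million.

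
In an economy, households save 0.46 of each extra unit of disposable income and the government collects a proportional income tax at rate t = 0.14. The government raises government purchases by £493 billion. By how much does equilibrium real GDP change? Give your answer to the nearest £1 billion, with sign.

MPC = 1 − MPS = 1 − 0.46 = 0.54.
Expenditure multiplier = 1/(1 − c(1−t)) = 1/(1 − 0.54×0.86) = 1/0.5356 ≈ 1.867.
ΔY = k × ΔG = (+£493 billion) / 0.5356 ≈ +£920 billion.

+£920 billion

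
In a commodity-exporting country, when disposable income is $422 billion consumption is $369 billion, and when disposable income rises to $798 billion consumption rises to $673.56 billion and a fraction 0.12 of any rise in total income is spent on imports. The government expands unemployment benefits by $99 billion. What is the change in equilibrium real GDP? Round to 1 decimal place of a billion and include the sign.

+$258.7 billion

MPC = ΔC/ΔYd = (673.56 − 369)/(798 − 422) = 304.56/376 = 0.81.
The transfer change shifts disposable income by +$99 billion, so first-round consumption changes by c·ΔTR = 0.81 × (+$99 billion) = +$80.19 billion.
Expenditure multiplier = 1/(1 − c + m) = 1/(1 − 0.81 + 0.12) = 1/0.31 ≈ 3.226.
The transfer multiplier is c × k ≈ 2.613, so ΔY = k × (c·ΔTR) = (+$80.19 billion) / 0.31 ≈ +$258.7 billion.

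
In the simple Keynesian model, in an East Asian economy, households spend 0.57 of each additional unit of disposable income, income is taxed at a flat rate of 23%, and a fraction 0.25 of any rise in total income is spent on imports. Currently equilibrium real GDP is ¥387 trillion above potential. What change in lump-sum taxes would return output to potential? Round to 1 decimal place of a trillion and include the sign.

+¥550.7 trillion

Spending multiplier = 1/(1 − c(1−t) + m) = 1/(1 − 0.57×0.77 + 0.25) = 1/0.8111 ≈ 1.233.
Tax multiplier = −c·k = −0.57/0.8111 ≈ −0.703. Need ΔY = −¥387 trillion, so ΔT = ΔY/(−c·k) = −(−¥387 trillion) × 0.8111 / 0.57 ≈ +¥550.7 trillion.
The government should raise lump-sum taxes by ¥550.7 trillion.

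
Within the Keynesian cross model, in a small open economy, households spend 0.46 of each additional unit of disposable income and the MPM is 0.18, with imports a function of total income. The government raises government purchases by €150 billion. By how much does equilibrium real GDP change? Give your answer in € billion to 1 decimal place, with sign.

Government-spending multiplier = 1/(1 − c + m) = 1/(1 − 0.46 + 0.18) = 1/0.72 ≈ 1.389.
ΔY = k × ΔG = (+€150 billion) / 0.72 ≈ +€208.3 billion.

+€208.3 billion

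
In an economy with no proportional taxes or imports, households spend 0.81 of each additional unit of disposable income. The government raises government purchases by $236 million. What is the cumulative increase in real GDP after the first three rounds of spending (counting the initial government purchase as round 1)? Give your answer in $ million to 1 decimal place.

Round 1 adds ΔG = $236 million; each later round is MPC = 0.81 times the previous.
After 3 rounds: 236 + 191.16 + 154.8396 = ΔG·(1 − c^3)/(1 − c) = 236 × (1 − 0.531441)/0.19 ≈ $582 million.

$582.0 million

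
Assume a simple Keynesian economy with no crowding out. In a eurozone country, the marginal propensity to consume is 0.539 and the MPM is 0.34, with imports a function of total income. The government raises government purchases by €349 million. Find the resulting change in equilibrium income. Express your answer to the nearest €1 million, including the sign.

Expenditure multiplier = 1/(1 − c + m) = 1/(1 − 0.539 + 0.34) = 1/0.801 ≈ 1.248.
ΔY = k × ΔG = (+€349 million) / 0.801 ≈ +€436 million.

+€436 million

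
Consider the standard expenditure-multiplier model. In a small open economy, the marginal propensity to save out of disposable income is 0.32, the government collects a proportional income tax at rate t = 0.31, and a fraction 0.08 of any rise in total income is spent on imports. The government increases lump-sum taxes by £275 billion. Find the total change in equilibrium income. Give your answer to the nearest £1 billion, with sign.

−£306 billion

MPC = 1 − MPS = 1 − 0.32 = 0.68.
A lump-sum tax change of +£275 billion shifts disposable income by −£275 billion; first-round consumption changes by −c × ΔT = −0.68 × (+£275 billion) = −£187 billion.
Expenditure multiplier = 1/(1 − c(1−t) + m) = 1/(1 − 0.68×0.69 + 0.08) = 1/0.6108 ≈ 1.637.
The tax multiplier is −c × k ≈ −1.113, so ΔY = k × (−c·ΔT) = (−£187 billion) / 0.6108 ≈ −£306 billion.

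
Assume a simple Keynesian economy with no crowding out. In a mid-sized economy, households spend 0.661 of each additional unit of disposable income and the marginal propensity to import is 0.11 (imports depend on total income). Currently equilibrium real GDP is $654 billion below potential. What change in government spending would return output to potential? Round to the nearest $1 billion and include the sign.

Spending multiplier = 1/(1 − c + m) = 1/(1 − 0.661 + 0.11) = 1/0.449 ≈ 2.227.
Need ΔY = +$654 billion, so ΔG = ΔY/k = (+$654 billion) × 0.449 ≈ +$294 billion.
The government should increase government spending by $294 billion.

+$294 billion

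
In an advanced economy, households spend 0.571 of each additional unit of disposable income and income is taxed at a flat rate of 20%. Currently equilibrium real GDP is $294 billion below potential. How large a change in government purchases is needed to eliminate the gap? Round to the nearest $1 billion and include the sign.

+$160 billion

Spending multiplier = 1/(1 − c(1−t)) = 1/(1 − 0.571×0.8) = 1/0.5432 ≈ 1.841.
Need ΔY = +$294 billion, so ΔG = ΔY/k = (+$294 billion) × 0.5432 ≈ +$160 billion.
The government should increase government purchases by $160 billion.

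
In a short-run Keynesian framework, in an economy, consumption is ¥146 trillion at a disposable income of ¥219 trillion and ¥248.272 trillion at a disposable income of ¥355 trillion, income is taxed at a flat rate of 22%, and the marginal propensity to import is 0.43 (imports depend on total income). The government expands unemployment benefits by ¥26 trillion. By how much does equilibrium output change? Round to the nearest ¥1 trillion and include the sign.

+¥23 trillion

MPC = ΔC/ΔYd = (248.272 − 146)/(355 − 219) = 102.272/136 = 0.752.
The transfer change shifts disposable income by +¥26 trillion, so first-round consumption changes by c·ΔTR = 0.752 × (+¥26 trillion) = +¥19.552 trillion.
Expenditure multiplier = 1/(1 − c(1−t) + m) = 1/(1 − 0.752×0.78 + 0.43) = 1/0.84344 ≈ 1.186.
The transfer multiplier is c × k ≈ 0.892, so ΔY = k × (c·ΔTR) = (+¥19.552 trillion) / 0.84344 ≈ +¥23 trillion.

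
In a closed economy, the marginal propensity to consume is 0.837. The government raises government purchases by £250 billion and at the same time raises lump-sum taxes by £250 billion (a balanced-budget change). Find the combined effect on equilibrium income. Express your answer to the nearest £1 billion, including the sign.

Expenditure multiplier = 1/(1 − MPC) = 1/(1 − 0.837) = 1/0.163 ≈ 6.135.
ΔG contributes k·ΔG = (+£250 billion) / 0.163 ≈ +£1,533.7 billion.
ΔT of +£250 billion changes first-round spending by −c·ΔT = −£209.25 billion, contributing k·(−c·ΔT) = (−£209.25 billion) / 0.163 ≈ −£1,283.7 billion.
With ΔG = ΔT and no other leakages, the balanced-budget multiplier is 1, so ΔY = ΔG = +£250 billion.

+£250 billion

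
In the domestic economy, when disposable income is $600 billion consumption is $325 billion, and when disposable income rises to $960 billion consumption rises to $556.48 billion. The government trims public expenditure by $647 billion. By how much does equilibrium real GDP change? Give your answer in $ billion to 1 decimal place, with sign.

−$1,812.3 billion

MPC = ΔC/ΔYd = (556.48 − 325)/(960 − 600) = 231.48/360 = 0.643.
Expenditure multiplier = 1/(1 − MPC) = 1/(1 − 0.643) = 1/0.357 ≈ 2.801.
ΔY = k × ΔG = (−$647 billion) / 0.357 ≈ −$1,812.3 billion.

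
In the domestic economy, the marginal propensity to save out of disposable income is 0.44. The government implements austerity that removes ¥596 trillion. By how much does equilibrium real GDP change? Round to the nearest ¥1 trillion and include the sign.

−¥1,355 trillion

MPC = 1 − MPS = 1 − 0.44 = 0.56.
Spending multiplier = 1/(1 − MPC) = 1/(1 − 0.56) = 1/0.44 ≈ 2.273.
ΔY = k × ΔG = (−¥596 trillion) / 0.44 ≈ −¥1,355 trillion.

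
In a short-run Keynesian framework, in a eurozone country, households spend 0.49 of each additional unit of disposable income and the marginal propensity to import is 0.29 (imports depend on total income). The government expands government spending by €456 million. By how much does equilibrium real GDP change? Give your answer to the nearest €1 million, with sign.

Expenditure multiplier = 1/(1 − c + m) = 1/(1 − 0.49 + 0.29) = 1/0.8 = 1.25.
ΔY = k × ΔG = (+€456 million) / 0.8 = +€570 million.

+€570 million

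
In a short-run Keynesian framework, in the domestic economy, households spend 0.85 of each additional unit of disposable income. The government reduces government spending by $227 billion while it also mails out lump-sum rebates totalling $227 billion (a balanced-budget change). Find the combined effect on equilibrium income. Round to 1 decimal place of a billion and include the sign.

Expenditure multiplier = 1/(1 − MPC) = 1/(1 − 0.85) = 1/0.15 ≈ 6.667.
ΔG contributes k·ΔG = (−$227 billion) / 0.15 ≈ −$1,513.3 billion.
ΔT of −$227 billion changes first-round spending by −c·ΔT = +$192.95 billion, contributing k·(−c·ΔT) = (+$192.95 billion) / 0.15 ≈ +$1,286.3 billion.
With ΔG = ΔT and no other leakages, the balanced-budget multiplier is 1, so ΔY = ΔG = −$227 billion.

−$227.0 billion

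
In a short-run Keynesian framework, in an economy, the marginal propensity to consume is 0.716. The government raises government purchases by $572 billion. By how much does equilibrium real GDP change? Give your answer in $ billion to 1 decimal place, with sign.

Spending multiplier = 1/(1 − MPC) = 1/(1 − 0.716) = 1/0.284 ≈ 3.521.
ΔY = k × ΔG = (+$572 billion) / 0.284 ≈ +$2,014.1 billion.

+$2,014.1 billion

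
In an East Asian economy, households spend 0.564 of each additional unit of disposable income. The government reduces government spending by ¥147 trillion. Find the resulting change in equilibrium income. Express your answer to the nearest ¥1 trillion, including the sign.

Expenditure multiplier = 1/(1 − MPC) = 1/(1 − 0.564) = 1/0.436 ≈ 2.294.
ΔY = k × ΔG = (−¥147 trillion) / 0.436 ≈ −¥337 trillion.

−¥337 trillion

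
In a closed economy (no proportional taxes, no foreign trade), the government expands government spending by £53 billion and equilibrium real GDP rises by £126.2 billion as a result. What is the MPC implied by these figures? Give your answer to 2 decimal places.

0.58

Implied spending multiplier k = ΔY/ΔG = 126.2/53 ≈ 2.3811.
Since k = 1/(1 − MPC), MPC = 1 − 1/k = 1 − ΔG/ΔY = 1 − 53/126.2 ≈ 0.58.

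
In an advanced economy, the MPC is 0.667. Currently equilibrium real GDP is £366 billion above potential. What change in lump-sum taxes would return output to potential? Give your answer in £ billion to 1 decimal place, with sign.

Spending multiplier = 1/(1 − MPC) = 1/(1 − 0.667) = 1/0.333 ≈ 3.003.
Tax multiplier = −c·k = −0.667/0.333 ≈ −2.003. Need ΔY = −£366 billion, so ΔT = ΔY/(−c·k) = −(−£366 billion) × 0.333 / 0.667 ≈ +£182.7 billion.
The government should raise lump-sum taxes by £182.7 billion.

+£182.7 billion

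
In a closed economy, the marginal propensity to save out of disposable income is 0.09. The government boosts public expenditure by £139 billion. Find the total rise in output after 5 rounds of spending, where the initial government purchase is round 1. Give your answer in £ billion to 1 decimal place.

MPC = 1 − MPS = 1 − 0.09 = 0.91.
Round 1 adds ΔG = £139 billion; each later round is MPC = 0.91 times the previous.
After 5 rounds: 139 + 126.49 + 115.1059 + 104.746369 + 95.31919579 = ΔG·(1 − c^5)/(1 − c) = 139 × (1 − 0.6240321451)/0.09 ≈ £580.7 billion.

£580.7 billion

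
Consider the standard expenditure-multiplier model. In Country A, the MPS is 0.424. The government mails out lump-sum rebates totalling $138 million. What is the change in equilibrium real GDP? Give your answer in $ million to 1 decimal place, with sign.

MPC = 1 − MPS = 1 − 0.424 = 0.576.
A lump-sum tax change of −$138 million shifts disposable income by +$138 million; first-round consumption changes by −c × ΔT = −0.576 × (−$138 million) = +$79.488 million.
Expenditure multiplier = 1/(1 − MPC) = 1/(1 − 0.576) = 1/0.424 ≈ 2.358.
The tax multiplier is −c × k ≈ −1.358, so ΔY = k × (−c·ΔT) = (+$79.488 million) / 0.424 ≈ +$187.5 million.

+$187.5 million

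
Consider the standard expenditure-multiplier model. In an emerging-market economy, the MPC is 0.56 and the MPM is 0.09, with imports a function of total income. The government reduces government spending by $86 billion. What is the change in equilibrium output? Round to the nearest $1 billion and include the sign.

Expenditure multiplier = 1/(1 − c + m) = 1/(1 − 0.56 + 0.09) = 1/0.53 ≈ 1.887.
ΔY = k × ΔG = (−$86 billion) / 0.53 ≈ −$162 billion.

−$162 billion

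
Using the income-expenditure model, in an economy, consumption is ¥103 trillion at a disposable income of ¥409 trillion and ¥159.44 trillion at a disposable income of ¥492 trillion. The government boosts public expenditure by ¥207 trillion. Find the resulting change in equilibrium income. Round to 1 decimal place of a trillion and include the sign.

MPC = ΔC/ΔYd = (159.44 − 103)/(492 − 409) = 56.44/83 = 0.68.
Government-spending multiplier = 1/(1 − MPC) = 1/(1 − 0.68) = 1/0.32 = 3.125.
ΔY = k × ΔG = (+¥207 trillion) / 0.32 ≈ +¥646.9 trillion.

+¥646.9 trillion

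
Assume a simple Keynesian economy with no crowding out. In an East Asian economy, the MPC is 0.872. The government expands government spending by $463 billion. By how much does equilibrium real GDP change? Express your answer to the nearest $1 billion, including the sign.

Expenditure multiplier = 1/(1 − MPC) = 1/(1 − 0.872) = 1/0.128 ≈ 7.813.
ΔY = k × ΔG = (+$463 billion) / 0.128 ≈ +$3,617 billion.

+$3,617 billion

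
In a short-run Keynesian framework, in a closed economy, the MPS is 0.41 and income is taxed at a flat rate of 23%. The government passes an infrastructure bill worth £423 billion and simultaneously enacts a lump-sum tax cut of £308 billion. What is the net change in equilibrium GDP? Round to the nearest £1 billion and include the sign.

MPC = 1 − MPS = 1 − 0.41 = 0.59.
Expenditure multiplier = 1/(1 − c(1−t)) = 1/(1 − 0.59×0.77) = 1/0.5457 ≈ 1.833.
ΔG contributes k·ΔG = (+£423 billion) / 0.5457 ≈ +£775.2 billion.
ΔT of −£308 billion changes first-round spending by −c·ΔT = +£181.72 billion, contributing k·(−c·ΔT) = (+£181.72 billion) / 0.5457 ≈ +£333 billion.
Net ΔY = k(ΔG − c·ΔT) = (+£604.72 billion) / 0.5457 ≈ +£1,108 billion.

+£1,108 billion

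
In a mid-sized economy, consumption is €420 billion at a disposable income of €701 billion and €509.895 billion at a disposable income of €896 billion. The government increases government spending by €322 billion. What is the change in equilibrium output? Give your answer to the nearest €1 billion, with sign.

+€597 billion

MPC = ΔC/ΔYd = (509.895 − 420)/(896 − 701) = 89.895/195 = 0.461.
Government-spending multiplier = 1/(1 − MPC) = 1/(1 − 0.461) = 1/0.539 ≈ 1.855.
ΔY = k × ΔG = (+€322 billion) / 0.539 ≈ +€597 billion.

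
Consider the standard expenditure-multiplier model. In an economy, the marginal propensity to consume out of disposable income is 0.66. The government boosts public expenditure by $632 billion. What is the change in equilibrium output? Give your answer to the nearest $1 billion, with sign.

Spending multiplier = 1/(1 − MPC) = 1/(1 − 0.66) = 1/0.34 ≈ 2.941.
ΔY = k × ΔG = (+$632 billion) / 0.34 ≈ +$1,859 billion.

+$1,859 billion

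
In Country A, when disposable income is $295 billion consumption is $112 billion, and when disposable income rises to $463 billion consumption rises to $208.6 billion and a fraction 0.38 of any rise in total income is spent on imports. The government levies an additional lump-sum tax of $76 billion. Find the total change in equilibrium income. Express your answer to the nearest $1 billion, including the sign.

−$54 billion

MPC = ΔC/ΔYd = (208.6 − 112)/(463 − 295) = 96.6/168 = 0.575.
A lump-sum tax change of +$76 billion shifts disposable income by −$76 billion; first-round consumption changes by −c × ΔT = −0.575 × (+$76 billion) = −$43.7 billion.
Expenditure multiplier = 1/(1 − c + m) = 1/(1 − 0.575 + 0.38) = 1/0.805 ≈ 1.242.
The tax multiplier is −c × k ≈ −0.714, so ΔY = k × (−c·ΔT) = (−$43.7 billion) / 0.805 ≈ −$54 billion.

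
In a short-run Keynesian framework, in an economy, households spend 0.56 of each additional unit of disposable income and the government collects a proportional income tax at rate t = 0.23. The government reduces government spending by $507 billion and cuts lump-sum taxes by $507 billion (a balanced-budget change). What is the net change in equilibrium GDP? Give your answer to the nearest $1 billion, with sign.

Expenditure multiplier = 1/(1 − c(1−t)) = 1/(1 − 0.56×0.77) = 1/0.5688 ≈ 1.758.
ΔG contributes k·ΔG = (−$507 billion) / 0.5688 ≈ −$891.4 billion.
ΔT of −$507 billion changes first-round spending by −c·ΔT = +$283.92 billion, contributing k·(−c·ΔT) = (+$283.92 billion) / 0.5688 ≈ +$499.2 billion.
Net ΔY = k(ΔG − c·ΔT) = (−$223.08 billion) / 0.5688 ≈ −$392 billion.

−$392 billion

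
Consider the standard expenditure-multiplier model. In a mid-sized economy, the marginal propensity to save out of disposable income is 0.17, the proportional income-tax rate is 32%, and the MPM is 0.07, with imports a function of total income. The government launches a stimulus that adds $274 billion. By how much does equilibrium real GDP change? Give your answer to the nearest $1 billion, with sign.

MPC = 1 − MPS = 1 − 0.17 = 0.83.
Government-spending multiplier = 1/(1 − c(1−t) + m) = 1/(1 − 0.83×0.68 + 0.07) = 1/0.5056 ≈ 1.978.
ΔY = k × ΔG = (+$274 billion) / 0.5056 ≈ +$542 billion.

+$542 billion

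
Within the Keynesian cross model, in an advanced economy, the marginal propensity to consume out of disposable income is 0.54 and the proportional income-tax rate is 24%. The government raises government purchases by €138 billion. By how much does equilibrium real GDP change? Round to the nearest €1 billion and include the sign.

Spending multiplier = 1/(1 − c(1−t)) = 1/(1 − 0.54×0.76) = 1/0.5896 ≈ 1.696.
ΔY = k × ΔG = (+€138 billion) / 0.5896 ≈ +€234 billion.

+€234 billion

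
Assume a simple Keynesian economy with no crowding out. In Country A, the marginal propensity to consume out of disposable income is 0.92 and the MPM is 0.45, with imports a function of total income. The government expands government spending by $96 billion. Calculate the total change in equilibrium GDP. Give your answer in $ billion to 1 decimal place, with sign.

+$181.1 billion

Government-spending multiplier = 1/(1 − c + m) = 1/(1 − 0.92 + 0.45) = 1/0.53 ≈ 1.887.
ΔY = k × ΔG = (+$96 billion) / 0.53 ≈ +$181.1 billion.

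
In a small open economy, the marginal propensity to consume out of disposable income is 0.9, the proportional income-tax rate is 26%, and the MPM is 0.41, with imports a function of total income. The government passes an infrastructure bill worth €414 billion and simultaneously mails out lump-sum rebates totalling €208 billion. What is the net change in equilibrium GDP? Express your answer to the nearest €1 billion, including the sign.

Expenditure multiplier = 1/(1 − c(1−t) + m) = 1/(1 − 0.9×0.74 + 0.41) = 1/0.744 ≈ 1.344.
ΔG contributes k·ΔG = (+€414 billion) / 0.744 ≈ +€556.5 billion.
ΔT of −€208 billion changes first-round spending by −c·ΔT = +€187.2 billion, contributing k·(−c·ΔT) = (+€187.2 billion) / 0.744 ≈ +€251.6 billion.
Net ΔY = k(ΔG − c·ΔT) = (+€601.2 billion) / 0.744 ≈ +€808 billion.

+€808 billion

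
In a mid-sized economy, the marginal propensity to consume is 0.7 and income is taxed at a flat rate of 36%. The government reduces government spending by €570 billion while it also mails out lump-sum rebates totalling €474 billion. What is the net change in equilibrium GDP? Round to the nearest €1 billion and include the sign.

Expenditure multiplier = 1/(1 − c(1−t)) = 1/(1 − 0.7×0.64) = 1/0.552 ≈ 1.812.
ΔG contributes k·ΔG = (−€570 billion) / 0.552 ≈ −€1,032.6 billion.
ΔT of −€474 billion changes first-round spending by −c·ΔT = +€331.8 billion, contributing k·(−c·ΔT) = (+€331.8 billion) / 0.552 ≈ +€601.1 billion.
Net ΔY = k(ΔG − c·ΔT) = (−€238.2 billion) / 0.552 ≈ −€432 billion.

−€432 billion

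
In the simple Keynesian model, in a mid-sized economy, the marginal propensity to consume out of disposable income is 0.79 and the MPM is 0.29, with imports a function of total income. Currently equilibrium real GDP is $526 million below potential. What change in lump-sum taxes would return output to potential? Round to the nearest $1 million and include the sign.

−$333 million

Spending multiplier = 1/(1 − c + m) = 1/(1 − 0.79 + 0.29) = 1/0.5 = 2.
Tax multiplier = −c·k = −0.79/0.5 = −1.58. Need ΔY = +$526 million, so ΔT = ΔY/(−c·k) = −(+$526 million) × 0.5 / 0.79 ≈ −$333 million.
The government should cut lump-sum taxes by $333 million.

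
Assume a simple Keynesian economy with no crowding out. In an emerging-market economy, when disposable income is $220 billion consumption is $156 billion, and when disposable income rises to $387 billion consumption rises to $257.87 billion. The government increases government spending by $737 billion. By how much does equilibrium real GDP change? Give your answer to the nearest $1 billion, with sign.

+$1,890 billion

MPC = ΔC/ΔYd = (257.87 − 156)/(387 − 220) = 101.87/167 = 0.61.
Expenditure multiplier = 1/(1 − MPC) = 1/(1 − 0.61) = 1/0.39 ≈ 2.564.
ΔY = k × ΔG = (+$737 billion) / 0.39 ≈ +$1,890 billion.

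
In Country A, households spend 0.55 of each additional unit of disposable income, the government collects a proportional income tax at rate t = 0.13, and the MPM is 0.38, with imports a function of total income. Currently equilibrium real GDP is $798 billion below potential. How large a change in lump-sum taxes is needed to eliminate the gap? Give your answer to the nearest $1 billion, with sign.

−$1,308 billion

Spending multiplier = 1/(1 − c(1−t) + m) = 1/(1 − 0.55×0.87 + 0.38) = 1/0.9015 ≈ 1.109.
Tax multiplier = −c·k = −0.55/0.9015 ≈ −0.61. Need ΔY = +$798 billion, so ΔT = ΔY/(−c·k) = −(+$798 billion) × 0.9015 / 0.55 ≈ −$1,308 billion.
The government should cut lump-sum taxes by $1,308 billion.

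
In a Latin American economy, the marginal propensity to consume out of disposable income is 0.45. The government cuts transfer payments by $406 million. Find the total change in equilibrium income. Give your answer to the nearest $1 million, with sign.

The transfer change shifts disposable income by −$406 million, so first-round consumption changes by c·ΔTR = 0.45 × (−$406 million) = −$182.7 million.
Expenditure multiplier = 1/(1 − MPC) = 1/(1 − 0.45) = 1/0.55 ≈ 1.818.
The transfer multiplier is c × k ≈ 0.818, so ΔY = k × (c·ΔTR) = (−$182.7 million) / 0.55 ≈ −$332 million.

−$332 million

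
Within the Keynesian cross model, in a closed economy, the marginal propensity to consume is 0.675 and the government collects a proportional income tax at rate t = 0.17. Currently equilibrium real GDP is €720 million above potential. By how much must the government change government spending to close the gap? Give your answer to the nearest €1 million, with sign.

Spending multiplier = 1/(1 − c(1−t)) = 1/(1 − 0.675×0.83) = 1/0.43975 ≈ 2.274.
Need ΔY = −€720 million, so ΔG = ΔY/k = (−€720 million) × 0.43975 ≈ −€317 million.
The government should cut government spending by €317 million.

−€317 million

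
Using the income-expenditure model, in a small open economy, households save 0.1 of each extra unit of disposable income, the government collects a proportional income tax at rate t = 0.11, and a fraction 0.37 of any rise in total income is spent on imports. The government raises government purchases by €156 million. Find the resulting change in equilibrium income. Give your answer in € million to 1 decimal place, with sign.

+€274.2 million

MPC = 1 − MPS = 1 − 0.1 = 0.9.
Government-spending multiplier = 1/(1 − c(1−t) + m) = 1/(1 − 0.9×0.89 + 0.37) = 1/0.569 ≈ 1.757.
ΔY = k × ΔG = (+€156 million) / 0.569 ≈ +€274.2 million.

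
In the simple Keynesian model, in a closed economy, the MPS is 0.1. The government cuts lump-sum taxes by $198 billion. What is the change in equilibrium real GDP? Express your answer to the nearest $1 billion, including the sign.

MPC = 1 − MPS = 1 − 0.1 = 0.9.
A lump-sum tax change of −$198 billion shifts disposable income by +$198 billion; first-round consumption changes by −c × ΔT = −0.9 × (−$198 billion) = +$178.2 billion.
Expenditure multiplier = 1/(1 − MPC) = 1/(1 − 0.9) = 1/0.1 = 10.
The tax multiplier is −c × k = −9, so ΔY = k × (−c·ΔT) = (+$178.2 billion) / 0.1 = +$1,782 billion.

+$1,782 billion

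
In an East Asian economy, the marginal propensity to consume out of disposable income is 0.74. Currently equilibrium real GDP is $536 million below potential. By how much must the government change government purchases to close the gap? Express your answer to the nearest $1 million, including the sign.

+$139 million

Spending multiplier = 1/(1 − MPC) = 1/(1 − 0.74) = 1/0.26 ≈ 3.846.
Need ΔY = +$536 million, so ΔG = ΔY/k = (+$536 million) × 0.26 ≈ +$139 million.
The government should increase government purchases by $139 million.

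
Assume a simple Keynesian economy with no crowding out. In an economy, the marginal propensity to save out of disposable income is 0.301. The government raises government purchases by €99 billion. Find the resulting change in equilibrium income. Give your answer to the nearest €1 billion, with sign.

MPC = 1 − MPS = 1 − 0.301 = 0.699.
Government-spending multiplier = 1/(1 − MPC) = 1/(1 − 0.699) = 1/0.301 ≈ 3.322.
ΔY = k × ΔG = (+€99 billion) / 0.301 ≈ +€329 billion.

+€329 billion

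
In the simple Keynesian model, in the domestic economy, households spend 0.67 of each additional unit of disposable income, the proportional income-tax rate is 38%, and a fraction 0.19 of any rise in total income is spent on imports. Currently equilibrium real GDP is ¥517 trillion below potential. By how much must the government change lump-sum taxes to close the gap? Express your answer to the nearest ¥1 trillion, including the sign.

−¥598 trillion

Spending multiplier = 1/(1 − c(1−t) + m) = 1/(1 − 0.67×0.62 + 0.19) = 1/0.7746 ≈ 1.291.
Tax multiplier = −c·k = −0.67/0.7746 ≈ −0.865. Need ΔY = +¥517 trillion, so ΔT = ΔY/(−c·k) = −(+¥517 trillion) × 0.7746 / 0.67 ≈ −¥598 trillion.
The government should cut lump-sum taxes by ¥598 trillion.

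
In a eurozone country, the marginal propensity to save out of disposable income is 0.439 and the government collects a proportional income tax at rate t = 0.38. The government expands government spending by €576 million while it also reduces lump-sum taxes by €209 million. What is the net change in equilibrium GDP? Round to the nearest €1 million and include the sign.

+€1,063 million

MPC = 1 − MPS = 1 − 0.439 = 0.561.
Expenditure multiplier = 1/(1 − c(1−t)) = 1/(1 − 0.561×0.62) = 1/0.65218 ≈ 1.533.
ΔG contributes k·ΔG = (+€576 million) / 0.65218 ≈ +€883.2 million.
ΔT of −€209 million changes first-round spending by −c·ΔT = +€117.249 million, contributing k·(−c·ΔT) = (+€117.249 million) / 0.65218 ≈ +€179.8 million.
Net ΔY = k(ΔG − c·ΔT) = (+€693.249 million) / 0.65218 ≈ +€1,063 million.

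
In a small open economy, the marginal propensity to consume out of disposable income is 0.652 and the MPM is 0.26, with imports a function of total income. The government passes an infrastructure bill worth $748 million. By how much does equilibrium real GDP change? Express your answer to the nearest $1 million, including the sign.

Government-spending multiplier = 1/(1 − c + m) = 1/(1 − 0.652 + 0.26) = 1/0.608 ≈ 1.645.
ΔY = k × ΔG = (+$748 million) / 0.608 ≈ +$1,230 million.

+$1,230 million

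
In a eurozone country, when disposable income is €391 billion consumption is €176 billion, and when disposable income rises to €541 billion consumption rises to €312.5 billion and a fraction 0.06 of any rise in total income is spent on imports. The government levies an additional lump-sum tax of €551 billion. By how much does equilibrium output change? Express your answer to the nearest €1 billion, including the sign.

−€3,343 billion

MPC = ΔC/ΔYd = (312.5 − 176)/(541 − 391) = 136.5/150 = 0.91.
A lump-sum tax change of +€551 billion shifts disposable income by −€551 billion; first-round consumption changes by −c × ΔT = −0.91 × (+€551 billion) = −€501.41 billion.
Expenditure multiplier = 1/(1 − c + m) = 1/(1 − 0.91 + 0.06) = 1/0.15 ≈ 6.667.
The tax multiplier is −c × k ≈ −6.067, so ΔY = k × (−c·ΔT) = (−€501.41 billion) / 0.15 ≈ −€3,343 billion.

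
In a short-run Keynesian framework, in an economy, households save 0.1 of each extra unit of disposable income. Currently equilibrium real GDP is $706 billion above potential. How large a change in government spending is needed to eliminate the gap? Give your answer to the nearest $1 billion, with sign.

−$71 billion

MPC = 1 − MPS = 1 − 0.1 = 0.9.
Spending multiplier = 1/(1 − MPC) = 1/(1 − 0.9) = 1/0.1 = 10.
Need ΔY = −$706 billion, so ΔG = ΔY/k = (−$706 billion) × 0.1 ≈ −$71 billion.
The government should cut government spending by $71 billion.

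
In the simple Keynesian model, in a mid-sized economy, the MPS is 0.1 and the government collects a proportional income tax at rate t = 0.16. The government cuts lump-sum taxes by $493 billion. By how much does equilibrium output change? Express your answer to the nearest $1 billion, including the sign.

+$1,818 billion

MPC = 1 − MPS = 1 − 0.1 = 0.9.
A lump-sum tax change of −$493 billion shifts disposable income by +$493 billion; first-round consumption changes by −c × ΔT = −0.9 × (−$493 billion) = +$443.7 billion.
Expenditure multiplier = 1/(1 − c(1−t)) = 1/(1 − 0.9×0.84) = 1/0.244 ≈ 4.098.
The tax multiplier is −c × k ≈ −3.689, so ΔY = k × (−c·ΔT) = (+$443.7 billion) / 0.244 ≈ +$1,818 billion.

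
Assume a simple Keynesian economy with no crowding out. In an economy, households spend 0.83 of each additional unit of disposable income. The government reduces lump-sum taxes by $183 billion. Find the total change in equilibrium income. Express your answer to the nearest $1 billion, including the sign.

+$893 billion

A lump-sum tax change of −$183 billion shifts disposable income by +$183 billion; first-round consumption changes by −c × ΔT = −0.83 × (−$183 billion) = +$151.89 billion.
Expenditure multiplier = 1/(1 − MPC) = 1/(1 − 0.83) = 1/0.17 ≈ 5.882.
The tax multiplier is −c × k ≈ −4.882, so ΔY = k × (−c·ΔT) = (+$151.89 billion) / 0.17 ≈ +$893 billion.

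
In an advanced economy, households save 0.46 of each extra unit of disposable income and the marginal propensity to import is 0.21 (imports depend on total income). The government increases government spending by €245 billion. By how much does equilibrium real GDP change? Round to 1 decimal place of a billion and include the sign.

+€365.7 billion

MPC = 1 − MPS = 1 − 0.46 = 0.54.
Expenditure multiplier = 1/(1 − c + m) = 1/(1 − 0.54 + 0.21) = 1/0.67 ≈ 1.493.
ΔY = k × ΔG = (+€245 billion) / 0.67 ≈ +€365.7 billion.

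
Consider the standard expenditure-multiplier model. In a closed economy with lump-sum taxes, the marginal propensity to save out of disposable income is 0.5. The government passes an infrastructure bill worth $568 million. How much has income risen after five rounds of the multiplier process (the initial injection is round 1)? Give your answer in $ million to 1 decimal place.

$1,100.5 million

MPC = 1 − MPS = 1 − 0.5 = 0.5.
Round 1 adds ΔG = $568 million; each later round is MPC = 0.5 times the previous.
After 5 rounds: 568 + 284 + 142 + 71 + 35.5 = ΔG·(1 − c^5)/(1 − c) = 568 × (1 − 0.03125)/0.5 = $1,100.5 million.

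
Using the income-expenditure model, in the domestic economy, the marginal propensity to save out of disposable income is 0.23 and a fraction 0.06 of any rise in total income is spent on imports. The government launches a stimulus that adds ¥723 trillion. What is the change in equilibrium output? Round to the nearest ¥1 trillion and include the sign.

+¥2,493 trillion

MPC = 1 − MPS = 1 − 0.23 = 0.77.
Government-spending multiplier = 1/(1 − c + m) = 1/(1 − 0.77 + 0.06) = 1/0.29 ≈ 3.448.
ΔY = k × ΔG = (+¥723 trillion) / 0.29 ≈ +¥2,493 trillion.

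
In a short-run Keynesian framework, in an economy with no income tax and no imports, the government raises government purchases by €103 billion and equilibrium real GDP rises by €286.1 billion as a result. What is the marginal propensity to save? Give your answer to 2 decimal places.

Implied spending multiplier k = ΔY/ΔG = 286.1/103 ≈ 2.7777.
Since k = 1/(1 − MPC), MPC = 1 − 1/k = 1 − ΔG/ΔY = 1 − 103/286.1 ≈ 0.64.
MPS = 1 − MPC = 0.36.

0.36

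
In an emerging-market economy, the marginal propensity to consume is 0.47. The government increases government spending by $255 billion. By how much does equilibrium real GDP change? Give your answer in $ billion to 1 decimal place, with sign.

+$481.1 billion

Government-spending multiplier = 1/(1 − MPC) = 1/(1 − 0.47) = 1/0.53 ≈ 1.887.
ΔY = k × ΔG = (+$255 billion) / 0.53 ≈ +$481.1 billion.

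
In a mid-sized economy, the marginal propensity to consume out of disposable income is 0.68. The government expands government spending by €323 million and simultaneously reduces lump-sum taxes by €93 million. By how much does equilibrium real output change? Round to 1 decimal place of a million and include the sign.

Expenditure multiplier = 1/(1 − MPC) = 1/(1 − 0.68) = 1/0.32 = 3.125.
ΔG contributes k·ΔG = (+€323 million) / 0.32 ≈ +€1,009.4 million.
ΔT of −€93 million changes first-round spending by −c·ΔT = +€63.24 million, contributing k·(−c·ΔT) = (+€63.24 million) / 0.32 ≈ +€197.6 million.
Net ΔY = k(ΔG − c·ΔT) = (+€386.24 million) / 0.32 = +€1,207 million.

+€1,207.0 million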